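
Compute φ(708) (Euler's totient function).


708 = 2^2 × 3 × 59
Prime factors: 2, 3, 59
φ(708) = 708 × (1-1/2) × (1-1/3) × (1-1/59)
= 708 × 1/2 × 2/3 × 58/59 = 232

φ(708) = 232


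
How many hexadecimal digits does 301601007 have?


301601007 in base 16 = 11FA10EF
Number of digits = 8

8 digits (base 16)


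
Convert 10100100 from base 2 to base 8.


10100100 (base 2) = 164 (decimal)
164 (decimal) = 244 (base 8)


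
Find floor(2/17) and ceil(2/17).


2/17 = 0.1176
floor = 0
ceil = 1

floor = 0, ceil = 1


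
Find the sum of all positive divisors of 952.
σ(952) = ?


Divisors of 952: 1, 2, 4, 7, 8, 14, 17, 28, 34, 56, 68, 119, 136, 238, 476, 952
Sum = 1 + 2 + 4 + 7 + 8 + 14 + 17 + 28 + 34 + 56 + 68 + 119 + 136 + 238 + 476 + 952 = 2160

σ(952) = 2160


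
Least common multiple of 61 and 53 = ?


GCD(61, 53) = 1
LCM = 61*53/1 = 3233/1 = 3233

LCM = 3233


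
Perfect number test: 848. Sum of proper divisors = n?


Proper divisors of 848: 1, 2, 4, 8, 16, 53, 106, 212, 424
Sum = 1 + 2 + 4 + 8 + 16 + 53 + 106 + 212 + 424 = 826

No, 848 is not perfect (826 ≠ 848)


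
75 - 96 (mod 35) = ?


75 - 96 = -21
-21 mod 35 = 14


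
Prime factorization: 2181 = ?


2181 / 3 = 727
727 / 727 = 1
2181 = 3 × 727


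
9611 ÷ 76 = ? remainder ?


9611 = 76 * 126 + 35
Check: 9576 + 35 = 9611

q = 126, r = 35


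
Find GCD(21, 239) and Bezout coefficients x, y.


Tabular extended Euclidean (each row: r = 21*s + 239*t):
r=21, s=1, t=0
r=239, s=0, t=1
q=0: r=21, s=1, t=0   [21*(1) + 239*(0) = 21]
q=11: r=8, s=-11, t=1   [21*(-11) + 239*(1) = 8]
q=2: r=5, s=23, t=-2   [21*(23) + 239*(-2) = 5]
q=1: r=3, s=-34, t=3   [21*(-34) + 239*(3) = 3]
q=1: r=2, s=57, t=-5   [21*(57) + 239*(-5) = 2]
q=1: r=1, s=-91, t=8   [21*(-91) + 239*(8) = 1]
q=2: r=0, s=239, t=-21   [21*(239) + 239*(-21) = 0]
GCD = 1; from the row with r=1: x=-91, y=8
Check: 21*(-91) + 239*(8) = -1911 + 1912 = 1

GCD = 1, x = -91, y = 8


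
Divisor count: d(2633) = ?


2633 = 2633^1
d(2633) = (1+1) = 2

2 divisors


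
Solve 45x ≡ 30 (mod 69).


GCD(45, 69) = 3 divides 30
Divide: 15x ≡ 10 (mod 23)
x ≡ 16 (mod 23)


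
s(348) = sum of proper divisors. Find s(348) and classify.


Proper divisors: 1, 2, 3, 4, 6, 12, 29, 58, 87, 116, 174
Sum = 1 + 2 + 3 + 4 + 6 + 12 + 29 + 58 + 87 + 116 + 174 = 492
492 > 348 → abundant

s(348) = 492 (abundant)


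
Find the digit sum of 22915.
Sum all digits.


2 + 2 + 9 + 1 + 5 = 19


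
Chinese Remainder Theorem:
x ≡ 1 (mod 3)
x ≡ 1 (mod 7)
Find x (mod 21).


M = 3*7 = 21
M1 = M/3 = 7, M2 = M/7 = 3
M1^(-1) mod 3 = 1, M2^(-1) mod 7 = 5
x = 1*7*1 + 1*3*5 = 22
22 mod 21 = 1
Check: 1 mod 3 = 1 ✓, 1 mod 7 = 1 ✓

x ≡ 1 (mod 21)


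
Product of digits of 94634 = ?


9 × 4 × 6 × 3 × 4 = 2592


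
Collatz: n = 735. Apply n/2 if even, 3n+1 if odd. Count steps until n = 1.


735 → 2206 → 1103 → 3310 → 1655 → 4966 → 2483 → 7450 → 3725 → 11176 → 5588 → 2794 → 1397 → 4192 → 2096 → 1048 → 524 → 262 → 131 → 394 → 197 → 592 → 296 → 148 → 74 → 37 → 112 → 56 → 28 → 14 → 7 → 22 → 11 → 34 → 17 → 52 → 26 → 13 → 40 → 20 → 10 → 5 → 16 → 8 → 4 → 2 → 1
Total steps = 46

46 steps


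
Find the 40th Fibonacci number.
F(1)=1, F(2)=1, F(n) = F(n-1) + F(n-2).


Sequence: 1, 1, 2, 3, 5, 8, 13, 21, 34, 55, 89, 144, 233, 377, 610, 987, 1597, 2584, 4181, 6765, 10946, 17711, 28657, 46368, 75025, 121393, 196418, 317811, 514229, 832040, 1346269, 2178309, 3524578, 5702887, 9227465, 14930352, 24157817, 39088169, 63245986, 102334155
F(40) = 102334155


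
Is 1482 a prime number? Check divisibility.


1482 / 2 = 741 (exact division)
1482 is NOT prime.

No, 1482 is not prime


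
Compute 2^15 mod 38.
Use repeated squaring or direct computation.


2^1 mod 38 = 2
2^2 mod 38 = 4
2^3 mod 38 = 8
2^4 mod 38 = 16
2^5 mod 38 = 32
2^6 mod 38 = 26
2^7 mod 38 = 14
2^8 mod 38 = 28
2^9 mod 38 = 18
2^10 mod 38 = 36
2^11 mod 38 = 34
2^12 mod 38 = 30
2^13 mod 38 = 22
2^14 mod 38 = 6
2^15 mod 38 = 12


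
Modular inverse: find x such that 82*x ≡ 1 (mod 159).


Use the extended Euclidean algorithm on (159, 82); each row r = 159*s + 82*t:
r=159, s=1, t=0
r=82, s=0, t=1
q=1: r=77, s=1, t=-1   [159*(1) + 82*(-1) = 77]
q=1: r=5, s=-1, t=2   [159*(-1) + 82*(2) = 5]
q=15: r=2, s=16, t=-31   [159*(16) + 82*(-31) = 2]
q=2: r=1, s=-33, t=64   [159*(-33) + 82*(64) = 1]
q=2: r=0, s=82, t=-159   [159*(82) + 82*(-159) = 0]
GCD = 1 with t = 64, so 82*(64) ≡ 1 (mod 159)
Inverse = 64 mod 159 = 64
Check: 82 * 64 = 5248 ≡ 1 (mod 159)

82^(-1) ≡ 64 (mod 159)


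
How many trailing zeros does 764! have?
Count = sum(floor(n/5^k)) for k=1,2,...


floor(764/5) = 152
floor(764/25) = 30
floor(764/125) = 6
floor(764/625) = 1
Total = 189

189 trailing zeros


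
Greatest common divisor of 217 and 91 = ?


217 = 2 * 91 + 35
91 = 2 * 35 + 21
35 = 1 * 21 + 14
21 = 1 * 14 + 7
14 = 2 * 7 + 0
GCD = 7


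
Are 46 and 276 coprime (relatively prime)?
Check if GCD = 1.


Euclidean algorithm:
276 = 6 * 46 + 0
GCD(46, 276) = 46

No, not coprime (GCD = 46)


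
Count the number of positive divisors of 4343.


4343 = 43^1 × 101^1
d(4343) = (1+1) × (1+1) = 4

4 divisors


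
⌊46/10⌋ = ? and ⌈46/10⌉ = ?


46/10 = 4.6000
floor = 4
ceil = 5

floor = 4, ceil = 5


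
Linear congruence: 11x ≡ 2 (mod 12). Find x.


GCD(11, 12) = 1, unique solution
a^(-1) mod 12 = 11
x = 11 * 2 mod 12 = 10

x ≡ 10 (mod 12)


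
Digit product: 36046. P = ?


3 × 6 × 0 × 4 × 6 = 0


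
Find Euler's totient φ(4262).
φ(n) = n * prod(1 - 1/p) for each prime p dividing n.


4262 = 2 × 2131
Prime factors: 2, 2131
φ(4262) = 4262 × (1-1/2) × (1-1/2131)
= 4262 × 1/2 × 2130/2131 = 2130

φ(4262) = 2130


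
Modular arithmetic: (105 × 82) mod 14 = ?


105 × 82 = 8610
8610 mod 14 = 0


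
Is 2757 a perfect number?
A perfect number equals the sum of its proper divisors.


Proper divisors of 2757: 1, 3, 919
Sum = 1 + 3 + 919 = 923

No, 2757 is not perfect (923 ≠ 2757)


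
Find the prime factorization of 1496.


1496 / 2 = 748
748 / 2 = 374
374 / 2 = 187
187 / 11 = 17
17 / 17 = 1
1496 = 2^3 × 11 × 17


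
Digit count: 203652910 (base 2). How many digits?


203652910 in base 2 = 1100001000110111111100101110
Number of digits = 28

28 digits (base 2)


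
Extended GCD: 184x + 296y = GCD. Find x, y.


Tabular extended Euclidean (each row: r = 184*s + 296*t):
r=184, s=1, t=0
r=296, s=0, t=1
q=0: r=184, s=1, t=0   [184*(1) + 296*(0) = 184]
q=1: r=112, s=-1, t=1   [184*(-1) + 296*(1) = 112]
q=1: r=72, s=2, t=-1   [184*(2) + 296*(-1) = 72]
q=1: r=40, s=-3, t=2   [184*(-3) + 296*(2) = 40]
q=1: r=32, s=5, t=-3   [184*(5) + 296*(-3) = 32]
q=1: r=8, s=-8, t=5   [184*(-8) + 296*(5) = 8]
q=4: r=0, s=37, t=-23   [184*(37) + 296*(-23) = 0]
GCD = 8; from the row with r=8: x=-8, y=5
Check: 184*(-8) + 296*(5) = -1472 + 1480 = 8

GCD = 8, x = -8, y = 5


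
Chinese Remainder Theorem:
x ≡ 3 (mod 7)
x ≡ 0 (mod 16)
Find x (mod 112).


M = 7*16 = 112
M1 = M/7 = 16, M2 = M/16 = 7
M1^(-1) mod 7 = 4, M2^(-1) mod 16 = 7
x = 3*16*4 + 0*7*7 = 192
192 mod 112 = 80
Check: 80 mod 7 = 3 ✓, 80 mod 16 = 0 ✓

x ≡ 80 (mod 112)


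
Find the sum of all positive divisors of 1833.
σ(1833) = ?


Divisors of 1833: 1, 3, 13, 39, 47, 141, 611, 1833
Sum = 1 + 3 + 13 + 39 + 47 + 141 + 611 + 1833 = 2688

σ(1833) = 2688


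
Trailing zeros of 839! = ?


floor(839/5) = 167
floor(839/25) = 33
floor(839/125) = 6
floor(839/625) = 1
Total = 207

207 trailing zeros


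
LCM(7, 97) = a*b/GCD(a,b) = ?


GCD(7, 97) = 1
LCM = 7*97/1 = 679/1 = 679

LCM = 679


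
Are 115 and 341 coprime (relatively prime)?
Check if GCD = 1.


Euclidean algorithm:
341 = 2 * 115 + 111
115 = 1 * 111 + 4
111 = 27 * 4 + 3
4 = 1 * 3 + 1
3 = 3 * 1 + 0
GCD(115, 341) = 1

Yes, coprime (GCD = 1)


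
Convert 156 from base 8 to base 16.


156 (base 8) = 110 (decimal)
110 (decimal) = 6E (base 16)


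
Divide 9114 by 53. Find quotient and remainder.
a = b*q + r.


9114 = 53 * 171 + 51
Check: 9063 + 51 = 9114

q = 171, r = 51


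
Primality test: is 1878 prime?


1878 / 2 = 939 (exact division)
1878 is NOT prime.

No, 1878 is not prime


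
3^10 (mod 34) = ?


3^1 mod 34 = 3
3^2 mod 34 = 9
3^3 mod 34 = 27
3^4 mod 34 = 13
3^5 mod 34 = 5
3^6 mod 34 = 15
3^7 mod 34 = 11
3^8 mod 34 = 33
3^9 mod 34 = 31
3^10 mod 34 = 25


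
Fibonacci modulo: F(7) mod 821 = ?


F(k) mod 821 for k=1..7:
1, 1, 2, 3, 5, 8, 13
F(7) mod 821 = 13


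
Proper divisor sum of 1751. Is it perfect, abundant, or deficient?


Proper divisors: 1, 17, 103
Sum = 1 + 17 + 103 = 121
121 < 1751 → deficient

s(1751) = 121 (deficient)


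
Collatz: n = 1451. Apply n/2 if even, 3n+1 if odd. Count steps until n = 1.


1451 → 4354 → 2177 → 6532 → 3266 → 1633 → 4900 → 2450 → 1225 → 3676 → 1838 → 919 → 2758 → 1379 → 4138 → 2069 → 6208 → 3104 → 1552 → 776 → 388 → 194 → 97 → 292 → 146 → 73 → 220 → 110 → 55 → 166 → 83 → 250 → 125 → 376 → 188 → 94 → 47 → 142 → 71 → 214 → 107 → 322 → 161 → 484 → 242 → 121 → 364 → 182 → 91 → 274 → 137 → 412 → 206 → 103 → 310 → 155 → 466 → 233 → 700 → 350 → 175 → 526 → 263 → 790 → 395 → 1186 → 593 → 1780 → 890 → 445 → 1336 → 668 → 334 → 167 → 502 → 251 → 754 → 377 → 1132 → 566 → 283 → 850 → 425 → 1276 → 638 → 319 → 958 → 479 → 1438 → 719 → 2158 → 1079 → 3238 → 1619 → 4858 → 2429 → 7288 → 3644 → 1822 → 911 → 2734 → 1367 → 4102 → 2051 → 6154 → 3077 → 9232 → 4616 → 2308 → 1154 → 577 → 1732 → 866 → 433 → 1300 → 650 → 325 → 976 → 488 → 244 → 122 → 61 → 184 → 92 → 46 → 23 → 70 → 35 → 106 → 53 → 160 → 80 → 40 → 20 → 10 → 5 → 16 → 8 → 4 → 2 → 1
Total steps = 140

140 steps


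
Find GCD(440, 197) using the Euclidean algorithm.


440 = 2 * 197 + 46
197 = 4 * 46 + 13
46 = 3 * 13 + 7
13 = 1 * 7 + 6
7 = 1 * 6 + 1
6 = 6 * 1 + 0
GCD = 1


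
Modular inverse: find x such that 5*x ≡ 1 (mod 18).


Use the extended Euclidean algorithm on (18, 5); each row r = 18*s + 5*t:
r=18, s=1, t=0
r=5, s=0, t=1
q=3: r=3, s=1, t=-3   [18*(1) + 5*(-3) = 3]
q=1: r=2, s=-1, t=4   [18*(-1) + 5*(4) = 2]
q=1: r=1, s=2, t=-7   [18*(2) + 5*(-7) = 1]
q=2: r=0, s=-5, t=18   [18*(-5) + 5*(18) = 0]
GCD = 1 with t = -7, so 5*(-7) ≡ 1 (mod 18)
Inverse = -7 mod 18 = 11
Check: 5 * 11 = 55 ≡ 1 (mod 18)

5^(-1) ≡ 11 (mod 18)


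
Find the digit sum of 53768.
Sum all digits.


5 + 3 + 7 + 6 + 8 = 29


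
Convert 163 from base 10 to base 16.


163 (base 10) = 163 (decimal)
163 (decimal) = A3 (base 16)


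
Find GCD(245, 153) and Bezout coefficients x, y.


Tabular extended Euclidean (each row: r = 245*s + 153*t):
r=245, s=1, t=0
r=153, s=0, t=1
q=1: r=92, s=1, t=-1   [245*(1) + 153*(-1) = 92]
q=1: r=61, s=-1, t=2   [245*(-1) + 153*(2) = 61]
q=1: r=31, s=2, t=-3   [245*(2) + 153*(-3) = 31]
q=1: r=30, s=-3, t=5   [245*(-3) + 153*(5) = 30]
q=1: r=1, s=5, t=-8   [245*(5) + 153*(-8) = 1]
q=30: r=0, s=-153, t=245   [245*(-153) + 153*(245) = 0]
GCD = 1; from the row with r=1: x=5, y=-8
Check: 245*(5) + 153*(-8) = 1225 - 1224 = 1

GCD = 1, x = 5, y = -8


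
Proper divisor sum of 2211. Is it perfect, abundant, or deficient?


Proper divisors: 1, 3, 11, 33, 67, 201, 737
Sum = 1 + 3 + 11 + 33 + 67 + 201 + 737 = 1053
1053 < 2211 → deficient

s(2211) = 1053 (deficient)


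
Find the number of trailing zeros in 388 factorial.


floor(388/5) = 77
floor(388/25) = 15
floor(388/125) = 3
Total = 95

95 trailing zeros


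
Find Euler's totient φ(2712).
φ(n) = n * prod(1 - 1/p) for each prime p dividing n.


2712 = 2^3 × 3 × 113
Prime factors: 2, 3, 113
φ(2712) = 2712 × (1-1/2) × (1-1/3) × (1-1/113)
= 2712 × 1/2 × 2/3 × 112/113 = 896

φ(2712) = 896


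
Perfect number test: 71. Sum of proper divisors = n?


Proper divisors of 71: 1
Sum = 1 = 1

No, 71 is not perfect (1 ≠ 71)


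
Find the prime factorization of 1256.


1256 / 2 = 628
628 / 2 = 314
314 / 2 = 157
157 / 157 = 1
1256 = 2^3 × 157


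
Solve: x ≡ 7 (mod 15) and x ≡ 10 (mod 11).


M = 15*11 = 165
M1 = M/15 = 11, M2 = M/11 = 15
M1^(-1) mod 15 = 11, M2^(-1) mod 11 = 3
x = 7*11*11 + 10*15*3 = 1297
1297 mod 165 = 142
Check: 142 mod 15 = 7 ✓, 142 mod 11 = 10 ✓

x ≡ 142 (mod 165)


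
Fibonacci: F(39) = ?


Sequence: 1, 1, 2, 3, 5, 8, 13, 21, 34, 55, 89, 144, 233, 377, 610, 987, 1597, 2584, 4181, 6765, 10946, 17711, 28657, 46368, 75025, 121393, 196418, 317811, 514229, 832040, 1346269, 2178309, 3524578, 5702887, 9227465, 14930352, 24157817, 39088169, 63245986
F(39) = 63245986


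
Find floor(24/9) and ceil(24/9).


24/9 = 2.6667
floor = 2
ceil = 3

floor = 2, ceil = 3


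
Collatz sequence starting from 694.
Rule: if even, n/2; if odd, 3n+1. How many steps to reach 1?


694 → 347 → 1042 → 521 → 1564 → 782 → 391 → 1174 → 587 → 1762 → 881 → 2644 → 1322 → 661 → 1984 → 992 → 496 → 248 → 124 → 62 → 31 → 94 → 47 → 142 → 71 → 214 → 107 → 322 → 161 → 484 → 242 → 121 → 364 → 182 → 91 → 274 → 137 → 412 → 206 → 103 → 310 → 155 → 466 → 233 → 700 → 350 → 175 → 526 → 263 → 790 → 395 → 1186 → 593 → 1780 → 890 → 445 → 1336 → 668 → 334 → 167 → 502 → 251 → 754 → 377 → 1132 → 566 → 283 → 850 → 425 → 1276 → 638 → 319 → 958 → 479 → 1438 → 719 → 2158 → 1079 → 3238 → 1619 → 4858 → 2429 → 7288 → 3644 → 1822 → 911 → 2734 → 1367 → 4102 → 2051 → 6154 → 3077 → 9232 → 4616 → 2308 → 1154 → 577 → 1732 → 866 → 433 → 1300 → 650 → 325 → 976 → 488 → 244 → 122 → 61 → 184 → 92 → 46 → 23 → 70 → 35 → 106 → 53 → 160 → 80 → 40 → 20 → 10 → 5 → 16 → 8 → 4 → 2 → 1
Total steps = 126

126 steps


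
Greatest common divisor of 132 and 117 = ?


132 = 1 * 117 + 15
117 = 7 * 15 + 12
15 = 1 * 12 + 3
12 = 4 * 3 + 0
GCD = 3


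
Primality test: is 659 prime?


Check divisors up to sqrt(659) = 25.6710
No divisors found.
659 is prime.

Yes, 659 is prime


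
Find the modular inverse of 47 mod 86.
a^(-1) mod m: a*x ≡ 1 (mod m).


Use the extended Euclidean algorithm on (86, 47); each row r = 86*s + 47*t:
r=86, s=1, t=0
r=47, s=0, t=1
q=1: r=39, s=1, t=-1   [86*(1) + 47*(-1) = 39]
q=1: r=8, s=-1, t=2   [86*(-1) + 47*(2) = 8]
q=4: r=7, s=5, t=-9   [86*(5) + 47*(-9) = 7]
q=1: r=1, s=-6, t=11   [86*(-6) + 47*(11) = 1]
q=7: r=0, s=47, t=-86   [86*(47) + 47*(-86) = 0]
GCD = 1 with t = 11, so 47*(11) ≡ 1 (mod 86)
Inverse = 11 mod 86 = 11
Check: 47 * 11 = 517 ≡ 1 (mod 86)

47^(-1) ≡ 11 (mod 86)


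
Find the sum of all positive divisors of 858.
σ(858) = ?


Divisors of 858: 1, 2, 3, 6, 11, 13, 22, 26, 33, 39, 66, 78, 143, 286, 429, 858
Sum = 1 + 2 + 3 + 6 + 11 + 13 + 22 + 26 + 33 + 39 + 66 + 78 + 143 + 286 + 429 + 858 = 2016

σ(858) = 2016


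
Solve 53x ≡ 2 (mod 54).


GCD(53, 54) = 1, unique solution
a^(-1) mod 54 = 53
x = 53 * 2 mod 54 = 52

x ≡ 52 (mod 54)


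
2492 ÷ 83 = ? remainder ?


2492 = 83 * 30 + 2
Check: 2490 + 2 = 2492

q = 30, r = 2


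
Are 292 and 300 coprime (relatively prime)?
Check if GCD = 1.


Euclidean algorithm:
300 = 1 * 292 + 8
292 = 36 * 8 + 4
8 = 2 * 4 + 0
GCD(292, 300) = 4

No, not coprime (GCD = 4)


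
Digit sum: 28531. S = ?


2 + 8 + 5 + 3 + 1 = 19


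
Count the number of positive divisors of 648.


648 = 2^3 × 3^4
d(648) = (3+1) × (4+1) = 20

20 divisors


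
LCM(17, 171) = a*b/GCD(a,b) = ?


GCD(17, 171) = 1
LCM = 17*171/1 = 2907/1 = 2907

LCM = 2907


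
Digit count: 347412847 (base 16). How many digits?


347412847 in base 16 = 14B5196F
Number of digits = 8

8 digits (base 16)


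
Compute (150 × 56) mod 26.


150 × 56 = 8400
8400 mod 26 = 2


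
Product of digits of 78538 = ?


7 × 8 × 5 × 3 × 8 = 6720


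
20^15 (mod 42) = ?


20^1 mod 42 = 20
20^2 mod 42 = 22
20^3 mod 42 = 20
20^4 mod 42 = 22
20^5 mod 42 = 20
20^6 mod 42 = 22
20^7 mod 42 = 20
20^8 mod 42 = 22
20^9 mod 42 = 20
20^10 mod 42 = 22
20^11 mod 42 = 20
20^12 mod 42 = 22
20^13 mod 42 = 20
20^14 mod 42 = 22
20^15 mod 42 = 20


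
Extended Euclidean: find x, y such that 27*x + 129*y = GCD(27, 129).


Tabular extended Euclidean (each row: r = 27*s + 129*t):
r=27, s=1, t=0
r=129, s=0, t=1
q=0: r=27, s=1, t=0   [27*(1) + 129*(0) = 27]
q=4: r=21, s=-4, t=1   [27*(-4) + 129*(1) = 21]
q=1: r=6, s=5, t=-1   [27*(5) + 129*(-1) = 6]
q=3: r=3, s=-19, t=4   [27*(-19) + 129*(4) = 3]
q=2: r=0, s=43, t=-9   [27*(43) + 129*(-9) = 0]
GCD = 3; from the row with r=3: x=-19, y=4
Check: 27*(-19) + 129*(4) = -513 + 516 = 3

GCD = 3, x = -19, y = 4


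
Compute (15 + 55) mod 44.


15 + 55 = 70
70 mod 44 = 26


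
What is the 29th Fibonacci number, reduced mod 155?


F(k) mod 155 for k=1..29:
1, 1, 2, 3, 5, 8, 13, 21, 34, 55, 89, 144, 78, 67, 145, 57, 47, 104, 151, 100, 96, 41, 137, 23, 5, 28, 33, 61, 94
F(29) mod 155 = 94


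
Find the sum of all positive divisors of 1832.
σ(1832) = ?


Divisors of 1832: 1, 2, 4, 8, 229, 458, 916, 1832
Sum = 1 + 2 + 4 + 8 + 229 + 458 + 916 + 1832 = 3450

σ(1832) = 3450


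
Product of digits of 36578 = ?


3 × 6 × 5 × 7 × 8 = 5040


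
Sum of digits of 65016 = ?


6 + 5 + 0 + 1 + 6 = 18


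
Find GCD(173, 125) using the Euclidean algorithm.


173 = 1 * 125 + 48
125 = 2 * 48 + 29
48 = 1 * 29 + 19
29 = 1 * 19 + 10
19 = 1 * 10 + 9
10 = 1 * 9 + 1
9 = 9 * 1 + 0
GCD = 1


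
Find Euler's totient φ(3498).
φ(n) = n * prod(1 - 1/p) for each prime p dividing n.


3498 = 2 × 3 × 11 × 53
Prime factors: 2, 3, 11, 53
φ(3498) = 3498 × (1-1/2) × (1-1/3) × (1-1/11) × (1-1/53)
= 3498 × 1/2 × 2/3 × 10/11 × 52/53 = 1040

φ(3498) = 1040


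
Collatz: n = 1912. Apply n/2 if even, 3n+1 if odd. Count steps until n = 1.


1912 → 956 → 478 → 239 → 718 → 359 → 1078 → 539 → 1618 → 809 → 2428 → 1214 → 607 → 1822 → 911 → 2734 → 1367 → 4102 → 2051 → 6154 → 3077 → 9232 → 4616 → 2308 → 1154 → 577 → 1732 → 866 → 433 → 1300 → 650 → 325 → 976 → 488 → 244 → 122 → 61 → 184 → 92 → 46 → 23 → 70 → 35 → 106 → 53 → 160 → 80 → 40 → 20 → 10 → 5 → 16 → 8 → 4 → 2 → 1
Total steps = 55

55 steps


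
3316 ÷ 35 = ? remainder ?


3316 = 35 * 94 + 26
Check: 3290 + 26 = 3316

q = 94, r = 26


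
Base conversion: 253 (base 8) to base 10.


253 (base 8) = 171 (decimal)
171 (decimal) = 171 (base 10)


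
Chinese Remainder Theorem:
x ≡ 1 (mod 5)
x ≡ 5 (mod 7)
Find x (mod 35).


M = 5*7 = 35
M1 = M/5 = 7, M2 = M/7 = 5
M1^(-1) mod 5 = 3, M2^(-1) mod 7 = 3
x = 1*7*3 + 5*5*3 = 96
96 mod 35 = 26
Check: 26 mod 5 = 1 ✓, 26 mod 7 = 5 ✓

x ≡ 26 (mod 35)


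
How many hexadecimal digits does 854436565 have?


854436565 in base 16 = 32EDAAD5
Number of digits = 8

8 digits (base 16)


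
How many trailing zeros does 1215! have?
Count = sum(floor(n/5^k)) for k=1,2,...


floor(1215/5) = 243
floor(1215/25) = 48
floor(1215/125) = 9
floor(1215/625) = 1
Total = 301

301 trailing zeros


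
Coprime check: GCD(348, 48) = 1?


Euclidean algorithm:
348 = 7 * 48 + 12
48 = 4 * 12 + 0
GCD(348, 48) = 12

No, not coprime (GCD = 12)


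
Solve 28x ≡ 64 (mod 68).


GCD(28, 68) = 4 divides 64
Divide: 7x ≡ 16 (mod 17)
x ≡ 12 (mod 17)


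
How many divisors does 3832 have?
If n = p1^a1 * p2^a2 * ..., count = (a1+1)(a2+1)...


3832 = 2^3 × 479^1
d(3832) = (3+1) × (1+1) = 8

8 divisors


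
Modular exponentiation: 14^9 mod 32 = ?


14^1 mod 32 = 14
14^2 mod 32 = 4
14^3 mod 32 = 24
14^4 mod 32 = 16
14^5 mod 32 = 0
14^6 mod 32 = 0
14^7 mod 32 = 0
14^8 mod 32 = 0
14^9 mod 32 = 0


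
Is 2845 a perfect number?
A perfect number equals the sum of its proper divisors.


Proper divisors of 2845: 1, 5, 569
Sum = 1 + 5 + 569 = 575

No, 2845 is not perfect (575 ≠ 2845)


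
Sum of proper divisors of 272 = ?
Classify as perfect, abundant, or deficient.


Proper divisors: 1, 2, 4, 8, 16, 17, 34, 68, 136
Sum = 1 + 2 + 4 + 8 + 16 + 17 + 34 + 68 + 136 = 286
286 > 272 → abundant

s(272) = 286 (abundant)


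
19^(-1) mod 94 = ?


Use the extended Euclidean algorithm on (94, 19); each row r = 94*s + 19*t:
r=94, s=1, t=0
r=19, s=0, t=1
q=4: r=18, s=1, t=-4   [94*(1) + 19*(-4) = 18]
q=1: r=1, s=-1, t=5   [94*(-1) + 19*(5) = 1]
q=18: r=0, s=19, t=-94   [94*(19) + 19*(-94) = 0]
GCD = 1 with t = 5, so 19*(5) ≡ 1 (mod 94)
Inverse = 5 mod 94 = 5
Check: 19 * 5 = 95 ≡ 1 (mod 94)

19^(-1) ≡ 5 (mod 94)


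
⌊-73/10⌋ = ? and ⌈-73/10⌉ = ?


-73/10 = -7.3000
floor = -8
ceil = -7

floor = -8, ceil = -7


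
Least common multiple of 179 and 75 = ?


GCD(179, 75) = 1
LCM = 179*75/1 = 13425/1 = 13425

LCM = 13425


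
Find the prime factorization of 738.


738 / 2 = 369
369 / 3 = 123
123 / 3 = 41
41 / 41 = 1
738 = 2 × 3^2 × 41


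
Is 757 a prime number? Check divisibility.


Check divisors up to sqrt(757) = 27.5136
No divisors found.
757 is prime.

Yes, 757 is prime


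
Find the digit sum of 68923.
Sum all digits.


6 + 8 + 9 + 2 + 3 = 28


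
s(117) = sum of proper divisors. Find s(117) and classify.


Proper divisors: 1, 3, 9, 13, 39
Sum = 1 + 3 + 9 + 13 + 39 = 65
65 < 117 → deficient

s(117) = 65 (deficient)


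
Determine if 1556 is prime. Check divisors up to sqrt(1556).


1556 / 2 = 778 (exact division)
1556 is NOT prime.

No, 1556 is not prime


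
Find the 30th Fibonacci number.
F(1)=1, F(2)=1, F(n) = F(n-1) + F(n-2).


Sequence: 1, 1, 2, 3, 5, 8, 13, 21, 34, 55, 89, 144, 233, 377, 610, 987, 1597, 2584, 4181, 6765, 10946, 17711, 28657, 46368, 75025, 121393, 196418, 317811, 514229, 832040
F(30) = 832040


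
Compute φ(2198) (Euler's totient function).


2198 = 2 × 7 × 157
Prime factors: 2, 7, 157
φ(2198) = 2198 × (1-1/2) × (1-1/7) × (1-1/157)
= 2198 × 1/2 × 6/7 × 156/157 = 936

φ(2198) = 936


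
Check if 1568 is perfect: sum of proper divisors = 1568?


Proper divisors of 1568: 1, 2, 4, 7, 8, 14, 16, 28, 32, 49, 56, 98, 112, 196, 224, 392, 784
Sum = 1 + 2 + 4 + 7 + 8 + 14 + 16 + 28 + 32 + 49 + 56 + 98 + 112 + 196 + 224 + 392 + 784 = 2023

No, 1568 is not perfect (2023 ≠ 1568)


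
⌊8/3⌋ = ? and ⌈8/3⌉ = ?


8/3 = 2.6667
floor = 2
ceil = 3

floor = 2, ceil = 3


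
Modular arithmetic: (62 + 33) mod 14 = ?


62 + 33 = 95
95 mod 14 = 11


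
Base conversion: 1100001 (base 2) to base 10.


1100001 (base 2) = 97 (decimal)
97 (decimal) = 97 (base 10)


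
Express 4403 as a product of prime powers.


4403 / 7 = 629
629 / 17 = 37
37 / 37 = 1
4403 = 7 × 17 × 37


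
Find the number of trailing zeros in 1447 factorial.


floor(1447/5) = 289
floor(1447/25) = 57
floor(1447/125) = 11
floor(1447/625) = 2
Total = 359

359 trailing zeros


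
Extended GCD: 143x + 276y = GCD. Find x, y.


Tabular extended Euclidean (each row: r = 143*s + 276*t):
r=143, s=1, t=0
r=276, s=0, t=1
q=0: r=143, s=1, t=0   [143*(1) + 276*(0) = 143]
q=1: r=133, s=-1, t=1   [143*(-1) + 276*(1) = 133]
q=1: r=10, s=2, t=-1   [143*(2) + 276*(-1) = 10]
q=13: r=3, s=-27, t=14   [143*(-27) + 276*(14) = 3]
q=3: r=1, s=83, t=-43   [143*(83) + 276*(-43) = 1]
q=3: r=0, s=-276, t=143   [143*(-276) + 276*(143) = 0]
GCD = 1; from the row with r=1: x=83, y=-43
Check: 143*(83) + 276*(-43) = 11869 - 11868 = 1

GCD = 1, x = 83, y = -43


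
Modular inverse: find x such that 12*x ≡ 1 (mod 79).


Use the extended Euclidean algorithm on (79, 12); each row r = 79*s + 12*t:
r=79, s=1, t=0
r=12, s=0, t=1
q=6: r=7, s=1, t=-6   [79*(1) + 12*(-6) = 7]
q=1: r=5, s=-1, t=7   [79*(-1) + 12*(7) = 5]
q=1: r=2, s=2, t=-13   [79*(2) + 12*(-13) = 2]
q=2: r=1, s=-5, t=33   [79*(-5) + 12*(33) = 1]
q=2: r=0, s=12, t=-79   [79*(12) + 12*(-79) = 0]
GCD = 1 with t = 33, so 12*(33) ≡ 1 (mod 79)
Inverse = 33 mod 79 = 33
Check: 12 * 33 = 396 ≡ 1 (mod 79)

12^(-1) ≡ 33 (mod 79)


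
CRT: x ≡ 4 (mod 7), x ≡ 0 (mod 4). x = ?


M = 7*4 = 28
M1 = M/7 = 4, M2 = M/4 = 7
M1^(-1) mod 7 = 2, M2^(-1) mod 4 = 3
x = 4*4*2 + 0*7*3 = 32
32 mod 28 = 4
Check: 4 mod 7 = 4 ✓, 4 mod 4 = 0 ✓

x ≡ 4 (mod 28)


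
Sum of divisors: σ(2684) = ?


Divisors of 2684: 1, 2, 4, 11, 22, 44, 61, 122, 244, 671, 1342, 2684
Sum = 1 + 2 + 4 + 11 + 22 + 44 + 61 + 122 + 244 + 671 + 1342 + 2684 = 5208

σ(2684) = 5208


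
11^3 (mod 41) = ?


11^1 mod 41 = 11
11^2 mod 41 = 39
11^3 mod 41 = 19


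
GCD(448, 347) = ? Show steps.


448 = 1 * 347 + 101
347 = 3 * 101 + 44
101 = 2 * 44 + 13
44 = 3 * 13 + 5
13 = 2 * 5 + 3
5 = 1 * 3 + 2
3 = 1 * 2 + 1
2 = 2 * 1 + 0
GCD = 1


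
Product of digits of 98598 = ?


9 × 8 × 5 × 9 × 8 = 25920


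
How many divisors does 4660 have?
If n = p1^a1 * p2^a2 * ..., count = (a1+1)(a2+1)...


4660 = 2^2 × 5^1 × 233^1
d(4660) = (2+1) × (1+1) × (1+1) = 12

12 divisors


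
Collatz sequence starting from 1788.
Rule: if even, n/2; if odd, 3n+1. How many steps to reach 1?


1788 → 894 → 447 → 1342 → 671 → 2014 → 1007 → 3022 → 1511 → 4534 → 2267 → 6802 → 3401 → 10204 → 5102 → 2551 → 7654 → 3827 → 11482 → 5741 → 17224 → 8612 → 4306 → 2153 → 6460 → 3230 → 1615 → 4846 → 2423 → 7270 → 3635 → 10906 → 5453 → 16360 → 8180 → 4090 → 2045 → 6136 → 3068 → 1534 → 767 → 2302 → 1151 → 3454 → 1727 → 5182 → 2591 → 7774 → 3887 → 11662 → 5831 → 17494 → 8747 → 26242 → 13121 → 39364 → 19682 → 9841 → 29524 → 14762 → 7381 → 22144 → 11072 → 5536 → 2768 → 1384 → 692 → 346 → 173 → 520 → 260 → 130 → 65 → 196 → 98 → 49 → 148 → 74 → 37 → 112 → 56 → 28 → 14 → 7 → 22 → 11 → 34 → 17 → 52 → 26 → 13 → 40 → 20 → 10 → 5 → 16 → 8 → 4 → 2 → 1
Total steps = 99

99 steps


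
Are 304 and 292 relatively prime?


Euclidean algorithm:
304 = 1 * 292 + 12
292 = 24 * 12 + 4
12 = 3 * 4 + 0
GCD(304, 292) = 4

No, not coprime (GCD = 4)


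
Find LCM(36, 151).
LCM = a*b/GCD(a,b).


GCD(36, 151) = 1
LCM = 36*151/1 = 5436/1 = 5436

LCM = 5436


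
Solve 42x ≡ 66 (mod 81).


GCD(42, 81) = 3 divides 66
Divide: 14x ≡ 22 (mod 27)
x ≡ 17 (mod 27)


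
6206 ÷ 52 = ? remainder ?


6206 = 52 * 119 + 18
Check: 6188 + 18 = 6206

q = 119, r = 18


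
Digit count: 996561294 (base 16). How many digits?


996561294 in base 16 = 3B66518E
Number of digits = 8

8 digits (base 16)


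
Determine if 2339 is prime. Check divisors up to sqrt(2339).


Check divisors up to sqrt(2339) = 48.3632
No divisors found.
2339 is prime.

Yes, 2339 is prime


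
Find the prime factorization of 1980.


1980 / 2 = 990
990 / 2 = 495
495 / 3 = 165
165 / 3 = 55
55 / 5 = 11
11 / 11 = 1
1980 = 2^2 × 3^2 × 5 × 11


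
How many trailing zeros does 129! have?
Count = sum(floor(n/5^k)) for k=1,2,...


floor(129/5) = 25
floor(129/25) = 5
floor(129/125) = 1
Total = 31

31 trailing zeros


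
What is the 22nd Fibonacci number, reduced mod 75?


F(k) mod 75 for k=1..22:
1, 1, 2, 3, 5, 8, 13, 21, 34, 55, 14, 69, 8, 2, 10, 12, 22, 34, 56, 15, 71, 11
F(22) mod 75 = 11


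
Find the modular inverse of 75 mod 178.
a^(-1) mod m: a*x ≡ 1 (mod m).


Use the extended Euclidean algorithm on (178, 75); each row r = 178*s + 75*t:
r=178, s=1, t=0
r=75, s=0, t=1
q=2: r=28, s=1, t=-2   [178*(1) + 75*(-2) = 28]
q=2: r=19, s=-2, t=5   [178*(-2) + 75*(5) = 19]
q=1: r=9, s=3, t=-7   [178*(3) + 75*(-7) = 9]
q=2: r=1, s=-8, t=19   [178*(-8) + 75*(19) = 1]
q=9: r=0, s=75, t=-178   [178*(75) + 75*(-178) = 0]
GCD = 1 with t = 19, so 75*(19) ≡ 1 (mod 178)
Inverse = 19 mod 178 = 19
Check: 75 * 19 = 1425 ≡ 1 (mod 178)

75^(-1) ≡ 19 (mod 178)


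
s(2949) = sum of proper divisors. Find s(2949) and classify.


Proper divisors: 1, 3, 983
Sum = 1 + 3 + 983 = 987
987 < 2949 → deficient

s(2949) = 987 (deficient)


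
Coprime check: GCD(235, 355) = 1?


Euclidean algorithm:
355 = 1 * 235 + 120
235 = 1 * 120 + 115
120 = 1 * 115 + 5
115 = 23 * 5 + 0
GCD(235, 355) = 5

No, not coprime (GCD = 5)


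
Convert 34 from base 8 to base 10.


34 (base 8) = 28 (decimal)
28 (decimal) = 28 (base 10)


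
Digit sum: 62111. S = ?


6 + 2 + 1 + 1 + 1 = 11


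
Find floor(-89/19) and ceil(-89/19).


-89/19 = -4.6842
floor = -5
ceil = -4

floor = -5, ceil = -4


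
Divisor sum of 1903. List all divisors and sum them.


Divisors of 1903: 1, 11, 173, 1903
Sum = 1 + 11 + 173 + 1903 = 2088

σ(1903) = 2088


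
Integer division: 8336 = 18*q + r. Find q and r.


8336 = 18 * 463 + 2
Check: 8334 + 2 = 8336

q = 463, r = 2


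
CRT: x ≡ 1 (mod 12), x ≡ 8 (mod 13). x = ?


M = 12*13 = 156
M1 = M/12 = 13, M2 = M/13 = 12
M1^(-1) mod 12 = 1, M2^(-1) mod 13 = 12
x = 1*13*1 + 8*12*12 = 1165
1165 mod 156 = 73
Check: 73 mod 12 = 1 ✓, 73 mod 13 = 8 ✓

x ≡ 73 (mod 156)


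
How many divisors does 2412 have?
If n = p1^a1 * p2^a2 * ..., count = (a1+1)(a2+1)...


2412 = 2^2 × 3^2 × 67^1
d(2412) = (2+1) × (2+1) × (1+1) = 18

18 divisors


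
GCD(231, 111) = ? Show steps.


231 = 2 * 111 + 9
111 = 12 * 9 + 3
9 = 3 * 3 + 0
GCD = 3


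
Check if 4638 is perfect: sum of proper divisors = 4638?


Proper divisors of 4638: 1, 2, 3, 6, 773, 1546, 2319
Sum = 1 + 2 + 3 + 6 + 773 + 1546 + 2319 = 4650

No, 4638 is not perfect (4650 ≠ 4638)


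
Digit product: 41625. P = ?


4 × 1 × 6 × 2 × 5 = 240


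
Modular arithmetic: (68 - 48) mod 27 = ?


68 - 48 = 20
20 mod 27 = 20


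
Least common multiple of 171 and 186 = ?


GCD(171, 186) = 3
LCM = 171*186/3 = 31806/3 = 10602

LCM = 10602


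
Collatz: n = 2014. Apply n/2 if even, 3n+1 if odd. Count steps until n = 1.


2014 → 1007 → 3022 → 1511 → 4534 → 2267 → 6802 → 3401 → 10204 → 5102 → 2551 → 7654 → 3827 → 11482 → 5741 → 17224 → 8612 → 4306 → 2153 → 6460 → 3230 → 1615 → 4846 → 2423 → 7270 → 3635 → 10906 → 5453 → 16360 → 8180 → 4090 → 2045 → 6136 → 3068 → 1534 → 767 → 2302 → 1151 → 3454 → 1727 → 5182 → 2591 → 7774 → 3887 → 11662 → 5831 → 17494 → 8747 → 26242 → 13121 → 39364 → 19682 → 9841 → 29524 → 14762 → 7381 → 22144 → 11072 → 5536 → 2768 → 1384 → 692 → 346 → 173 → 520 → 260 → 130 → 65 → 196 → 98 → 49 → 148 → 74 → 37 → 112 → 56 → 28 → 14 → 7 → 22 → 11 → 34 → 17 → 52 → 26 → 13 → 40 → 20 → 10 → 5 → 16 → 8 → 4 → 2 → 1
Total steps = 94

94 steps


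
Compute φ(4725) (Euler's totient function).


4725 = 3^3 × 5^2 × 7
Prime factors: 3, 5, 7
φ(4725) = 4725 × (1-1/3) × (1-1/5) × (1-1/7)
= 4725 × 2/3 × 4/5 × 6/7 = 2160

φ(4725) = 2160


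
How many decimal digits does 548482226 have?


548482226 has 9 digits in base 10
floor(log10(548482226)) + 1 = floor(8.7392) + 1 = 9

9 digits (base 10)


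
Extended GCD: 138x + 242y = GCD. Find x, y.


Tabular extended Euclidean (each row: r = 138*s + 242*t):
r=138, s=1, t=0
r=242, s=0, t=1
q=0: r=138, s=1, t=0   [138*(1) + 242*(0) = 138]
q=1: r=104, s=-1, t=1   [138*(-1) + 242*(1) = 104]
q=1: r=34, s=2, t=-1   [138*(2) + 242*(-1) = 34]
q=3: r=2, s=-7, t=4   [138*(-7) + 242*(4) = 2]
q=17: r=0, s=121, t=-69   [138*(121) + 242*(-69) = 0]
GCD = 2; from the row with r=2: x=-7, y=4
Check: 138*(-7) + 242*(4) = -966 + 968 = 2

GCD = 2, x = -7, y = 4


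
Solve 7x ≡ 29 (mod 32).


GCD(7, 32) = 1, unique solution
a^(-1) mod 32 = 23
x = 23 * 29 mod 32 = 27

x ≡ 27 (mod 32)


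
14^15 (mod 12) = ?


14^1 mod 12 = 2
14^2 mod 12 = 4
14^3 mod 12 = 8
14^4 mod 12 = 4
14^5 mod 12 = 8
14^6 mod 12 = 4
14^7 mod 12 = 8
14^8 mod 12 = 4
14^9 mod 12 = 8
14^10 mod 12 = 4
14^11 mod 12 = 8
14^12 mod 12 = 4
14^13 mod 12 = 8
14^14 mod 12 = 4
14^15 mod 12 = 8


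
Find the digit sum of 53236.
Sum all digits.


5 + 3 + 2 + 3 + 6 = 19


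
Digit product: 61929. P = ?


6 × 1 × 9 × 2 × 9 = 972


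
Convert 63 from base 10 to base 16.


63 (base 10) = 63 (decimal)
63 (decimal) = 3F (base 16)


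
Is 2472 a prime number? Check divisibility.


2472 / 2 = 1236 (exact division)
2472 is NOT prime.

No, 2472 is not prime


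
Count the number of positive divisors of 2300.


2300 = 2^2 × 5^2 × 23^1
d(2300) = (2+1) × (2+1) × (1+1) = 18

18 divisors


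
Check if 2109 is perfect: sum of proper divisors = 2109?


Proper divisors of 2109: 1, 3, 19, 37, 57, 111, 703
Sum = 1 + 3 + 19 + 37 + 57 + 111 + 703 = 931

No, 2109 is not perfect (931 ≠ 2109)


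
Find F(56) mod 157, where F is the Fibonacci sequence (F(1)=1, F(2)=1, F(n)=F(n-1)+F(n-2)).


F(k) mod 157 for k=1..56:
1, 1, 2, 3, 5, 8, 13, 21, 34, 55, 89, 144, 76, 63, 139, 45, 27, 72, 99, 14, 113, 127, 83, 53, 136, 32, 11, 43, 54, 97, 151, 91, 85, 19, 104, 123, 70, 36, 106, 142, 91, 76, 10, 86, 96, 25, 121, 146, 110, 99, 52, 151, 46, 40, 86, 126
F(56) mod 157 = 126


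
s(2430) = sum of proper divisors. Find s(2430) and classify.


Proper divisors: 1, 2, 3, 5, 6, 9, 10, 15, 18, 27, 30, 45, 54, 81, 90, 135, 162, 243, 270, 405, 486, 810, 1215
Sum = 1 + 2 + 3 + 5 + 6 + 9 + 10 + 15 + 18 + 27 + 30 + 45 + 54 + 81 + 90 + 135 + 162 + 243 + 270 + 405 + 486 + 810 + 1215 = 4122
4122 > 2430 → abundant

s(2430) = 4122 (abundant)


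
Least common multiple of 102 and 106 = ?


GCD(102, 106) = 2
LCM = 102*106/2 = 10812/2 = 5406

LCM = 5406


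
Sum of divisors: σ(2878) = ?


Divisors of 2878: 1, 2, 1439, 2878
Sum = 1 + 2 + 1439 + 2878 = 4320

σ(2878) = 4320


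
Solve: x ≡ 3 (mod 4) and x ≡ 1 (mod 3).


M = 4*3 = 12
M1 = M/4 = 3, M2 = M/3 = 4
M1^(-1) mod 4 = 3, M2^(-1) mod 3 = 1
x = 3*3*3 + 1*4*1 = 31
31 mod 12 = 7
Check: 7 mod 4 = 3 ✓, 7 mod 3 = 1 ✓

x ≡ 7 (mod 12)


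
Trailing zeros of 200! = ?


floor(200/5) = 40
floor(200/25) = 8
floor(200/125) = 1
Total = 49

49 trailing zeros


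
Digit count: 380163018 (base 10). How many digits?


380163018 has 9 digits in base 10
floor(log10(380163018)) + 1 = floor(8.5800) + 1 = 9

9 digits (base 10)


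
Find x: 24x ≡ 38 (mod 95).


GCD(24, 95) = 1, unique solution
a^(-1) mod 95 = 4
x = 4 * 38 mod 95 = 57

x ≡ 57 (mod 95)


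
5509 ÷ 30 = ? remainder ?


5509 = 30 * 183 + 19
Check: 5490 + 19 = 5509

q = 183, r = 19


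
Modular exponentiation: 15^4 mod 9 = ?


15^1 mod 9 = 6
15^2 mod 9 = 0
15^3 mod 9 = 0
15^4 mod 9 = 0


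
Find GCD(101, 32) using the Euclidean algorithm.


101 = 3 * 32 + 5
32 = 6 * 5 + 2
5 = 2 * 2 + 1
2 = 2 * 1 + 0
GCD = 1


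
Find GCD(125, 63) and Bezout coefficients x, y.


Tabular extended Euclidean (each row: r = 125*s + 63*t):
r=125, s=1, t=0
r=63, s=0, t=1
q=1: r=62, s=1, t=-1   [125*(1) + 63*(-1) = 62]
q=1: r=1, s=-1, t=2   [125*(-1) + 63*(2) = 1]
q=62: r=0, s=63, t=-125   [125*(63) + 63*(-125) = 0]
GCD = 1; from the row with r=1: x=-1, y=2
Check: 125*(-1) + 63*(2) = -125 + 126 = 1

GCD = 1, x = -1, y = 2


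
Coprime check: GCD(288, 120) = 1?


Euclidean algorithm:
288 = 2 * 120 + 48
120 = 2 * 48 + 24
48 = 2 * 24 + 0
GCD(288, 120) = 24

No, not coprime (GCD = 24)


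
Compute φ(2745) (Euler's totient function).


2745 = 3^2 × 5 × 61
Prime factors: 3, 5, 61
φ(2745) = 2745 × (1-1/3) × (1-1/5) × (1-1/61)
= 2745 × 2/3 × 4/5 × 60/61 = 1440

φ(2745) = 1440


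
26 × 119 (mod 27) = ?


26 × 119 = 3094
3094 mod 27 = 16


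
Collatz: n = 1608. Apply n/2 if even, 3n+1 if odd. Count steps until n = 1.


1608 → 804 → 402 → 201 → 604 → 302 → 151 → 454 → 227 → 682 → 341 → 1024 → 512 → 256 → 128 → 64 → 32 → 16 → 8 → 4 → 2 → 1
Total steps = 21

21 steps


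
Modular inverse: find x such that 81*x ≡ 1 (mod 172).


Use the extended Euclidean algorithm on (172, 81); each row r = 172*s + 81*t:
r=172, s=1, t=0
r=81, s=0, t=1
q=2: r=10, s=1, t=-2   [172*(1) + 81*(-2) = 10]
q=8: r=1, s=-8, t=17   [172*(-8) + 81*(17) = 1]
q=10: r=0, s=81, t=-172   [172*(81) + 81*(-172) = 0]
GCD = 1 with t = 17, so 81*(17) ≡ 1 (mod 172)
Inverse = 17 mod 172 = 17
Check: 81 * 17 = 1377 ≡ 1 (mod 172)

81^(-1) ≡ 17 (mod 172)


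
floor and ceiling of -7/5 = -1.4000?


-7/5 = -1.4000
floor = -2
ceil = -1

floor = -2, ceil = -1


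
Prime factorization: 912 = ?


912 / 2 = 456
456 / 2 = 228
228 / 2 = 114
114 / 2 = 57
57 / 3 = 19
19 / 19 = 1
912 = 2^4 × 3 × 19


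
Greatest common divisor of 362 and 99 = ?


362 = 3 * 99 + 65
99 = 1 * 65 + 34
65 = 1 * 34 + 31
34 = 1 * 31 + 3
31 = 10 * 3 + 1
3 = 3 * 1 + 0
GCD = 1


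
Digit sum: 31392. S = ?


3 + 1 + 3 + 9 + 2 = 18


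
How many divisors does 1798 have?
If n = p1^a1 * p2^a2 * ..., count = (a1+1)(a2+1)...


1798 = 2^1 × 29^1 × 31^1
d(1798) = (1+1) × (1+1) × (1+1) = 8

8 divisors


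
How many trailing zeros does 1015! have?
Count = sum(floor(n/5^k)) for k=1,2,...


floor(1015/5) = 203
floor(1015/25) = 40
floor(1015/125) = 8
floor(1015/625) = 1
Total = 252

252 trailing zeros


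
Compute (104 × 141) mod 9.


104 × 141 = 14664
14664 mod 9 = 3


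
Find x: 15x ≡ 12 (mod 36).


GCD(15, 36) = 3 divides 12
Divide: 5x ≡ 4 (mod 12)
x ≡ 8 (mod 12)


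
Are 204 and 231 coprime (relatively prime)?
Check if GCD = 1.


Euclidean algorithm:
231 = 1 * 204 + 27
204 = 7 * 27 + 15
27 = 1 * 15 + 12
15 = 1 * 12 + 3
12 = 4 * 3 + 0
GCD(204, 231) = 3

No, not coprime (GCD = 3)


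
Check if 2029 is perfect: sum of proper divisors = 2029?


Proper divisors of 2029: 1
Sum = 1 = 1

No, 2029 is not perfect (1 ≠ 2029)


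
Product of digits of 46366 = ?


4 × 6 × 3 × 6 × 6 = 2592


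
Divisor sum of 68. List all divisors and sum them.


Divisors of 68: 1, 2, 4, 17, 34, 68
Sum = 1 + 2 + 4 + 17 + 34 + 68 = 126

σ(68) = 126


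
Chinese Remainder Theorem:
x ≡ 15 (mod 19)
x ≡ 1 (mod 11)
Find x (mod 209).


M = 19*11 = 209
M1 = M/19 = 11, M2 = M/11 = 19
M1^(-1) mod 19 = 7, M2^(-1) mod 11 = 7
x = 15*11*7 + 1*19*7 = 1288
1288 mod 209 = 34
Check: 34 mod 19 = 15 ✓, 34 mod 11 = 1 ✓

x ≡ 34 (mod 209)


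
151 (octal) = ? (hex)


151 (base 8) = 105 (decimal)
105 (decimal) = 69 (base 16)


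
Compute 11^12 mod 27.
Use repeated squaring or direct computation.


11^1 mod 27 = 11
11^2 mod 27 = 13
11^3 mod 27 = 8
11^4 mod 27 = 7
11^5 mod 27 = 23
11^6 mod 27 = 10
11^7 mod 27 = 2
11^8 mod 27 = 22
11^9 mod 27 = 26
11^10 mod 27 = 16
11^11 mod 27 = 14
11^12 mod 27 = 19


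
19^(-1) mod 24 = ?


Use the extended Euclidean algorithm on (24, 19); each row r = 24*s + 19*t:
r=24, s=1, t=0
r=19, s=0, t=1
q=1: r=5, s=1, t=-1   [24*(1) + 19*(-1) = 5]
q=3: r=4, s=-3, t=4   [24*(-3) + 19*(4) = 4]
q=1: r=1, s=4, t=-5   [24*(4) + 19*(-5) = 1]
q=4: r=0, s=-19, t=24   [24*(-19) + 19*(24) = 0]
GCD = 1 with t = -5, so 19*(-5) ≡ 1 (mod 24)
Inverse = -5 mod 24 = 19
Check: 19 * 19 = 361 ≡ 1 (mod 24)

19^(-1) ≡ 19 (mod 24)


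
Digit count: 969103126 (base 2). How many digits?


969103126 in base 2 = 111001110000110101011100010110
Number of digits = 30

30 digits (base 2)


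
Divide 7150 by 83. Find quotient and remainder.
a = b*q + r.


7150 = 83 * 86 + 12
Check: 7138 + 12 = 7150

q = 86, r = 12
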